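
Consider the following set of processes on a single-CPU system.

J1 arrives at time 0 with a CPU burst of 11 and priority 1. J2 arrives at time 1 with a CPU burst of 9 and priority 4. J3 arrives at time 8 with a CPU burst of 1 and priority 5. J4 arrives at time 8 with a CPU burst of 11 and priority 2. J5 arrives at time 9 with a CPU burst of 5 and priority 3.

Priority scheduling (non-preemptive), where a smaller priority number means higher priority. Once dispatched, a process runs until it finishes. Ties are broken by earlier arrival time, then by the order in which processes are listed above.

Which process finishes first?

Timeline: | J1 0-11 | J4 11-22 | J5 22-27 | J2 27-36 | J3 36-37 |
Completion: J1=11  J2=36  J3=37  J4=22  J5=27
Turnaround (C−A): J1=11  J2=35  J3=29  J4=14  J5=18
Finish order: J1 → J4 → J5 → J2 → J3

J1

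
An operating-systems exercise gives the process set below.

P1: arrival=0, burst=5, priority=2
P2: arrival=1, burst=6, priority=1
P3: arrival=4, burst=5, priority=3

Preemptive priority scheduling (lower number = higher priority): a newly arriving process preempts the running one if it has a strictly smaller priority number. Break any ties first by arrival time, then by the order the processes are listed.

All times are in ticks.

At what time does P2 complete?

7

Gantt: | P1 0-1 | P2 1-7 | P1 7-11 | P3 11-16 |
Completion: P1=11  P2=7  P3=16
Turnaround (C−A): P1=11  P2=6  P3=12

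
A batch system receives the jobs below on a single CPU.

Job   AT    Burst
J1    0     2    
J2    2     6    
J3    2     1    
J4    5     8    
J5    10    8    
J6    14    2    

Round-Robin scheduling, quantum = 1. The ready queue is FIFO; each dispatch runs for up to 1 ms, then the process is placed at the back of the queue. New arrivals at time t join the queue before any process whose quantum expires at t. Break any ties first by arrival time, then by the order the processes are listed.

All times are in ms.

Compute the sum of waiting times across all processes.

31

Schedule: | J1 0-2 | J2 2-3 | J3 3-4 | J2 4-5 | J4 5-6 | J2 6-7 | J4 7-8 | J2 8-9 | J4 9-10 | J2 10-11 | J5 11-12 | J4 12-13 | J2 13-14 | J5 14-15 | J4 15-16 | J6 16-17 | J5 17-18 | J4 18-19 | J6 19-20 | J5 20-21 | J4 21-22 | J5 22-23 | J4 23-24 | J5 24-27 |
Completion: J1=2  J2=14  J3=4  J4=24  J5=27  J6=20
Turnaround (C−A): J1=2  J2=12  J3=2  J4=19  J5=17  J6=6
Waiting = turnaround − burst: J1=0, J2=6, J3=1, J4=11, J5=9, J6=4
Total waiting = 0 + 6 + 1 + 11 + 9 + 4 = 31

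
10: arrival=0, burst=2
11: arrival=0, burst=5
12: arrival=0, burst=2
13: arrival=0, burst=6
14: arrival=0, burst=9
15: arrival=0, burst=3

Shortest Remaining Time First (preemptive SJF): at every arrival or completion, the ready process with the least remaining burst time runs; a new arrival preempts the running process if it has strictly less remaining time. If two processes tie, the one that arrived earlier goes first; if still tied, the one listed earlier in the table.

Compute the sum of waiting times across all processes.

43

Timeline: | 10 0-2 | 12 2-4 | 15 4-7 | 11 7-12 | 13 12-18 | 14 18-27 |
Completion: 10=2  11=12  12=4  13=18  14=27  15=7
Turnaround (C−A): 10=2  11=12  12=4  13=18  14=27  15=7
Waiting = turnaround − burst: 10=0, 11=7, 12=2, 13=12, 14=18, 15=4
Total waiting = 0 + 7 + 2 + 12 + 18 + 4 = 43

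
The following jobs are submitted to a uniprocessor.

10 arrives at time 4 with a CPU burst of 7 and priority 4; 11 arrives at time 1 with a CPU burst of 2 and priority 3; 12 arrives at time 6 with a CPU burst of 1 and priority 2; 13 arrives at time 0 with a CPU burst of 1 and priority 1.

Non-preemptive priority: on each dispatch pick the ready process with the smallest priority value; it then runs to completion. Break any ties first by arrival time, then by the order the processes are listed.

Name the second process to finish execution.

Schedule: | 13 0-1 | 11 1-3 | idle 3-4 | 10 4-11 | 12 11-12 |
Completion: 10=11  11=3  12=12  13=1
Finish order: 13 → 11 → 10 → 12

11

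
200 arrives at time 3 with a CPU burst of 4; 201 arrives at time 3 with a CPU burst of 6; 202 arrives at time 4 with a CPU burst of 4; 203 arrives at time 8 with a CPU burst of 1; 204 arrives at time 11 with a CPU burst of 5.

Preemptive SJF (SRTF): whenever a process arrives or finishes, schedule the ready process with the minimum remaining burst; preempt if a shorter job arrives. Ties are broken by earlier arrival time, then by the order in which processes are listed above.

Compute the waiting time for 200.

Schedule: | idle 0-3 | 200 3-7 | 202 7-8 | 203 8-9 | 202 9-12 | 204 12-17 | 201 17-23 |
Completion: 200=7  201=23  202=12  203=9  204=17
Turnaround (C−A): 200=4  201=20  202=8  203=1  204=6
Waiting(200) = turnaround − burst = 4 − 4 = 0

0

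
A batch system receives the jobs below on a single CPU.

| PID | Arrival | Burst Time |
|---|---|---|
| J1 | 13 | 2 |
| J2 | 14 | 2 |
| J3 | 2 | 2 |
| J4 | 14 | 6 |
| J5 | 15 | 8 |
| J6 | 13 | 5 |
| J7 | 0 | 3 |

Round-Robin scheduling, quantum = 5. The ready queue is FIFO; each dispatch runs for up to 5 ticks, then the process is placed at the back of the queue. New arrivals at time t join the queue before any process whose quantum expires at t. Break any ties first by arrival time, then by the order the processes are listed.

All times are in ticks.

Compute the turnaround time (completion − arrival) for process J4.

19

Schedule: | J7 0-3 | J3 3-5 | idle 5-13 | J1 13-15 | J6 15-20 | J2 20-22 | J4 22-27 | J5 27-32 | J4 32-33 | J5 33-36 |
Completion: J1=15  J2=22  J3=5  J4=33  J5=36  J6=20  J7=3
Turnaround (C−A): J1=2  J2=8  J3=3  J4=19  J5=21  J6=7  J7=3
Turnaround(J4) = completion − arrival = 33 − 14 = 19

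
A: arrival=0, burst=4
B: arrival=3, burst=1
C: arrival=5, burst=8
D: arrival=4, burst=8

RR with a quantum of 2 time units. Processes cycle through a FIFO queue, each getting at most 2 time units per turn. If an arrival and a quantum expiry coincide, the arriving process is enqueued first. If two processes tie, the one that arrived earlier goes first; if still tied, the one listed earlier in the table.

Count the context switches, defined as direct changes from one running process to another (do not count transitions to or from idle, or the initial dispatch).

9

Schedule: | A 0-4 | B 4-5 | D 5-7 | C 7-9 | D 9-11 | C 11-13 | D 13-15 | C 15-17 | D 17-19 | C 19-21 |
Completion: A=4  B=5  C=21  D=19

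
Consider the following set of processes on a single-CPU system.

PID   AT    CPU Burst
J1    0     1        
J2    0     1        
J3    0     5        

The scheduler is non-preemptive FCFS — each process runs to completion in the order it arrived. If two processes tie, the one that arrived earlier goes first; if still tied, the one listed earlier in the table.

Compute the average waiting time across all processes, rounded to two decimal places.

Timeline: | J1 0-1 | J2 1-2 | J3 2-7 |
Completion: J1=1  J2=2  J3=7
Turnaround (C−A): J1=1  J2=2  J3=7
Waiting times: J1=0, J2=1, J3=2
Average waiting = (0+1+2) / 3 = 3/3 = 1.00

1.00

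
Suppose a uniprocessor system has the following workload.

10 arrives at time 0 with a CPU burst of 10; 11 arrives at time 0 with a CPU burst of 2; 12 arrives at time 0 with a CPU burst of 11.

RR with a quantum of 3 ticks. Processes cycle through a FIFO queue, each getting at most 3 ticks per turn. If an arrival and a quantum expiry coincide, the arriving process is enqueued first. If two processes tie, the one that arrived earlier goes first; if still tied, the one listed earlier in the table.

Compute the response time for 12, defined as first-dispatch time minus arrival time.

Gantt: | 10 0-3 | 11 3-5 | 12 5-8 | 10 8-11 | 12 11-14 | 10 14-17 | 12 17-20 | 10 20-21 | 12 21-23 |
Completion: 10=21  11=5  12=23
Turnaround (C−A): 10=21  11=5  12=23
Response(12) = first start − arrival = 5 − 0 = 5

5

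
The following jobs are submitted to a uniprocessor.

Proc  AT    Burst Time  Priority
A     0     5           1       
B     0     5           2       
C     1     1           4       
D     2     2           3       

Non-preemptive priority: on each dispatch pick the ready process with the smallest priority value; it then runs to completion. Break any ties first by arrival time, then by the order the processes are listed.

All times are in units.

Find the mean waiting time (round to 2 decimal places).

Gantt: | A 0-5 | B 5-10 | D 10-12 | C 12-13 |
Completion: A=5  B=10  C=13  D=12
Turnaround (C−A): A=5  B=10  C=12  D=10
Waiting times: A=0, B=5, C=11, D=8
Average waiting = (0+5+11+8) / 4 = 24/4 = 6.00

6.00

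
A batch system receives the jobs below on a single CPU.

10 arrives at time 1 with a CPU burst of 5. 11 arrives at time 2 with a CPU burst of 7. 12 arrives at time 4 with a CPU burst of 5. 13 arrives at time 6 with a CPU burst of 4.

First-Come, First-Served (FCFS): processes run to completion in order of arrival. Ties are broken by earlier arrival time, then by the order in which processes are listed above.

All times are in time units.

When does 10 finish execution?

Schedule: | idle 0-1 | 10 1-6 | 11 6-13 | 12 13-18 | 13 18-22 |
Completion: 10=6  11=13  12=18  13=22
Turnaround (C−A): 10=5  11=11  12=14  13=16

6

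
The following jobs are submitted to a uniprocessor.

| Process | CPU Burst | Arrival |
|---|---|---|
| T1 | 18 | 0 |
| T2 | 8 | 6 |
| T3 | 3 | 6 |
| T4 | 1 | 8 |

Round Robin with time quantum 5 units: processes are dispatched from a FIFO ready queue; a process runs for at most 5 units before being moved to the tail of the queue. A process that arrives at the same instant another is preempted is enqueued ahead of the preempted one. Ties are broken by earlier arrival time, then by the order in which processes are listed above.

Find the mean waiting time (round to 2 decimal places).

Timeline: | T1 0-10 | T2 10-15 | T3 15-18 | T4 18-19 | T1 19-24 | T2 24-27 | T1 27-30 |
Completion: T1=30  T2=27  T3=18  T4=19
Turnaround (C−A): T1=30  T2=21  T3=12  T4=11
Waiting times: T1=12, T2=13, T3=9, T4=10
Average waiting = (12+13+9+10) / 4 = 44/4 = 11.00

11.00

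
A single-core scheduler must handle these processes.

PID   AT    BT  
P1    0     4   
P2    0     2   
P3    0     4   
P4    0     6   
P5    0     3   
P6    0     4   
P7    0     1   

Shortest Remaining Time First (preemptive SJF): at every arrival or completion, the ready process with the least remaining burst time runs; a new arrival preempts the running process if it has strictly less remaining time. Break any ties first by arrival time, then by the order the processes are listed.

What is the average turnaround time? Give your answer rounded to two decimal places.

Gantt: | P7 0-1 | P2 1-3 | P5 3-6 | P1 6-10 | P3 10-14 | P6 14-18 | P4 18-24 |
Completion: P1=10  P2=3  P3=14  P4=24  P5=6  P6=18  P7=1
Turnaround (C−A): P1=10  P2=3  P3=14  P4=24  P5=6  P6=18  P7=1
Turnaround times: P1=10, P2=3, P3=14, P4=24, P5=6, P6=18, P7=1
Average turnaround = (10+3+14+24+6+18+1) / 7 = 76/7 = 10.86

10.86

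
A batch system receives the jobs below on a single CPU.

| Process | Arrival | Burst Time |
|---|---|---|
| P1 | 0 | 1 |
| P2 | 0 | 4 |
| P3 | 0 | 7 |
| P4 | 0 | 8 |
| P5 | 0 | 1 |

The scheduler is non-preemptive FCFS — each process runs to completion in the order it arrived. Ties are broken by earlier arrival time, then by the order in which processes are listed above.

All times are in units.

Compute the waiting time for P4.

Gantt: | P1 0-1 | P2 1-5 | P3 5-12 | P4 12-20 | P5 20-21 |
Completion: P1=1  P2=5  P3=12  P4=20  P5=21
Turnaround (C−A): P1=1  P2=5  P3=12  P4=20  P5=21
Waiting(P4) = turnaround − burst = 20 − 8 = 12

12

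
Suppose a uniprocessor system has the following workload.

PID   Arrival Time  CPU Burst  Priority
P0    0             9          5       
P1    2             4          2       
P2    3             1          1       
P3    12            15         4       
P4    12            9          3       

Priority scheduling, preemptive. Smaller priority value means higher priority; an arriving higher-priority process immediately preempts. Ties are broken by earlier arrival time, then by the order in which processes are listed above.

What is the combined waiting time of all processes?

39

Gantt: | P0 0-2 | P1 2-3 | P2 3-4 | P1 4-7 | P0 7-12 | P4 12-21 | P3 21-36 | P0 36-38 |
Completion: P0=38  P1=7  P2=4  P3=36  P4=21
Waiting = turnaround − burst: P0=29, P1=1, P2=0, P3=9, P4=0
Total waiting = 29 + 1 + 0 + 9 + 0 = 39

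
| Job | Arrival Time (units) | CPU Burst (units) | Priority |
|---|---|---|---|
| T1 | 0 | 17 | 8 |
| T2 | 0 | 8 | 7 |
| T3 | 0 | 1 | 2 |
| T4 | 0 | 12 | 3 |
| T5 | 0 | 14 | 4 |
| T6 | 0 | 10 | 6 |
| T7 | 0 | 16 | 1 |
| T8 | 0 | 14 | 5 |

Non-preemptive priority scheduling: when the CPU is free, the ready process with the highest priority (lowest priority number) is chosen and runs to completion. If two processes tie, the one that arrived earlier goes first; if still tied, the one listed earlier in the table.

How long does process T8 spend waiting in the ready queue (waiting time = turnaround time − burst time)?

43

Schedule: | T7 0-16 | T3 16-17 | T4 17-29 | T5 29-43 | T8 43-57 | T6 57-67 | T2 67-75 | T1 75-92 |
Completion: T1=92  T2=75  T3=17  T4=29  T5=43  T6=67  T7=16  T8=57
Waiting(T8) = turnaround − burst = 57 − 14 = 43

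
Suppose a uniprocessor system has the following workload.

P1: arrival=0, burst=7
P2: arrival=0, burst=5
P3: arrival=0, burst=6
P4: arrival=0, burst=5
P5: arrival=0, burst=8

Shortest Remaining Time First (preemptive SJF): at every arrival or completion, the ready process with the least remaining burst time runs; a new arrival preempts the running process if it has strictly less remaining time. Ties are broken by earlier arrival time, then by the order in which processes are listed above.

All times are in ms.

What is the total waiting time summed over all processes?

54

Gantt: | P2 0-5 | P4 5-10 | P3 10-16 | P1 16-23 | P5 23-31 |
Completion: P1=23  P2=5  P3=16  P4=10  P5=31
Waiting = turnaround − burst: P1=16, P2=0, P3=10, P4=5, P5=23
Total waiting = 16 + 0 + 10 + 5 + 23 = 54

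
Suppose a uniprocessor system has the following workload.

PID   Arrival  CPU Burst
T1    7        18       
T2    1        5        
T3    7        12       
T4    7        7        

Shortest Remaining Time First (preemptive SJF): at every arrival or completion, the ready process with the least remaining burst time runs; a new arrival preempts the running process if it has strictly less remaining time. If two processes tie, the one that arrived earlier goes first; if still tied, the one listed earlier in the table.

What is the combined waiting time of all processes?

Schedule: | idle 0-1 | T2 1-6 | idle 6-7 | T4 7-14 | T3 14-26 | T1 26-44 |
Completion: T1=44  T2=6  T3=26  T4=14
Waiting = turnaround − burst: T1=19, T2=0, T3=7, T4=0
Total waiting = 19 + 0 + 7 + 0 = 26

26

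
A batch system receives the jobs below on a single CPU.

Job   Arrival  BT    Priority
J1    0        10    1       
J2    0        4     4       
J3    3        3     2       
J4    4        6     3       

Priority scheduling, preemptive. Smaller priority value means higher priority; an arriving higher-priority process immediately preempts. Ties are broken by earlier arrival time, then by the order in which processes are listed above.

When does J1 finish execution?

10

Gantt: | J1 0-10 | J3 10-13 | J4 13-19 | J2 19-23 |
Completion: J1=10  J2=23  J3=13  J4=19
Turnaround (C−A): J1=10  J2=23  J3=10  J4=15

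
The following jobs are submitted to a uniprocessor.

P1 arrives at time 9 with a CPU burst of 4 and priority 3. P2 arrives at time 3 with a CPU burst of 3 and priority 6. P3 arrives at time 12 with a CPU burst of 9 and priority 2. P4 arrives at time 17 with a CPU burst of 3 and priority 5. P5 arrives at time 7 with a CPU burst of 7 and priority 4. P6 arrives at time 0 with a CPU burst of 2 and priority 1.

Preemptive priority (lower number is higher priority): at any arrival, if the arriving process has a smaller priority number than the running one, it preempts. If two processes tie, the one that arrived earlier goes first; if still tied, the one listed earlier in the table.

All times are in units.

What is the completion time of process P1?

22

Timeline: | P6 0-2 | idle 2-3 | P2 3-6 | idle 6-7 | P5 7-9 | P1 9-12 | P3 12-21 | P1 21-22 | P5 22-27 | P4 27-30 |
Completion: P1=22  P2=6  P3=21  P4=30  P5=27  P6=2
Turnaround (C−A): P1=13  P2=3  P3=9  P4=13  P5=20  P6=2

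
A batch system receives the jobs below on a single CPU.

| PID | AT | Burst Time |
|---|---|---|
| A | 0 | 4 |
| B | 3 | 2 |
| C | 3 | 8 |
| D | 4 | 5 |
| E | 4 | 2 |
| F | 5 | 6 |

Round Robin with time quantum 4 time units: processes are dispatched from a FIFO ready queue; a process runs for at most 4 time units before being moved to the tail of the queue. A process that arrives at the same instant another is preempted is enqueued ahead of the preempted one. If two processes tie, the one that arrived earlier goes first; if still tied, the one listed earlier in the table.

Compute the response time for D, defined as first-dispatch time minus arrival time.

6

Timeline: | A 0-4 | B 4-6 | C 6-10 | D 10-14 | E 14-16 | F 16-20 | C 20-24 | D 24-25 | F 25-27 |
Completion: A=4  B=6  C=24  D=25  E=16  F=27
Turnaround (C−A): A=4  B=3  C=21  D=21  E=12  F=22
Response(D) = first start − arrival = 10 − 4 = 6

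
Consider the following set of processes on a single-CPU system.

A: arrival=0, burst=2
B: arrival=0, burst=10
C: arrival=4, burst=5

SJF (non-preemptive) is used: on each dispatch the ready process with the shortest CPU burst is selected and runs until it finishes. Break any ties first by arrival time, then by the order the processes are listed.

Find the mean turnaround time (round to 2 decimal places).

Timeline: | A 0-2 | B 2-12 | C 12-17 |
Completion: A=2  B=12  C=17
Turnaround (C−A): A=2  B=12  C=13
Turnaround times: A=2, B=12, C=13
Average turnaround = (2+12+13) / 3 = 27/3 = 9.00

9.00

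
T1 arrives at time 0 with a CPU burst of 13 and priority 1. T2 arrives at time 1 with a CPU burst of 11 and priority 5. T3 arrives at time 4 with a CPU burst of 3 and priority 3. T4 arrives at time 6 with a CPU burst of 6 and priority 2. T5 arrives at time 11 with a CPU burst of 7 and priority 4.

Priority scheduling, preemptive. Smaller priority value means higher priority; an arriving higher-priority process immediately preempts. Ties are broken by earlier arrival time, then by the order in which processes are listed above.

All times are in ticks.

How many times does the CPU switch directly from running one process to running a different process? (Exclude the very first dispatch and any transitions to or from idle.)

Schedule: | T1 0-13 | T4 13-19 | T3 19-22 | T5 22-29 | T2 29-40 |
Completion: T1=13  T2=40  T3=22  T4=19  T5=29
Turnaround (C−A): T1=13  T2=39  T3=18  T4=13  T5=18

4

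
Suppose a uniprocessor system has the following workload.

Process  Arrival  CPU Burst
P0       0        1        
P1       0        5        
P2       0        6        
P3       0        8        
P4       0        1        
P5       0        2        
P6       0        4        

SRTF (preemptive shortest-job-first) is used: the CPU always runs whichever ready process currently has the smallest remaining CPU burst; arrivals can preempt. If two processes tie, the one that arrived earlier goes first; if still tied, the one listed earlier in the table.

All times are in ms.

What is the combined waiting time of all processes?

47

Timeline: | P0 0-1 | P4 1-2 | P5 2-4 | P6 4-8 | P1 8-13 | P2 13-19 | P3 19-27 |
Completion: P0=1  P1=13  P2=19  P3=27  P4=2  P5=4  P6=8
Turnaround (C−A): P0=1  P1=13  P2=19  P3=27  P4=2  P5=4  P6=8
Waiting = turnaround − burst: P0=0, P1=8, P2=13, P3=19, P4=1, P5=2, P6=4
Total waiting = 0 + 8 + 13 + 19 + 1 + 2 + 4 = 47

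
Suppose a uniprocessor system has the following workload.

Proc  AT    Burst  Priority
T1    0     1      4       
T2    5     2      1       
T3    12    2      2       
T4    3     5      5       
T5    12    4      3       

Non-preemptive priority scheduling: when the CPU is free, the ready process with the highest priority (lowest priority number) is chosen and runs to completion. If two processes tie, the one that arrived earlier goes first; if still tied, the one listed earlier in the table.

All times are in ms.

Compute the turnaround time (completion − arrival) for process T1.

Gantt: | T1 0-1 | idle 1-3 | T4 3-8 | T2 8-10 | idle 10-12 | T3 12-14 | T5 14-18 |
Completion: T1=1  T2=10  T3=14  T4=8  T5=18
Turnaround (C−A): T1=1  T2=5  T3=2  T4=5  T5=6
Turnaround(T1) = completion − arrival = 1 − 0 = 1

1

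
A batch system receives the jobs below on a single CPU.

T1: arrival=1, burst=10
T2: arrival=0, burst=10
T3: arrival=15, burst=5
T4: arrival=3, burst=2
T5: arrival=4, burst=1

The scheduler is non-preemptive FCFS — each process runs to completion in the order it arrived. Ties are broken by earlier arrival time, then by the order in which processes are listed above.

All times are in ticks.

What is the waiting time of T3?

Schedule: | T2 0-10 | T1 10-20 | T4 20-22 | T5 22-23 | T3 23-28 |
Completion: T1=20  T2=10  T3=28  T4=22  T5=23
Turnaround (C−A): T1=19  T2=10  T3=13  T4=19  T5=19
Waiting(T3) = turnaround − burst = 13 − 5 = 8

8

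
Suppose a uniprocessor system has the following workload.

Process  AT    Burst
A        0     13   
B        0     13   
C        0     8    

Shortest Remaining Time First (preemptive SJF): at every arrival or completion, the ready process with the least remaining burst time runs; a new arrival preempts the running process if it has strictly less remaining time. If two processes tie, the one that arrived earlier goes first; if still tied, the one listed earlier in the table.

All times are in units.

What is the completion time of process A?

Schedule: | C 0-8 | A 8-21 | B 21-34 |
Completion: A=21  B=34  C=8
Turnaround (C−A): A=21  B=34  C=8

21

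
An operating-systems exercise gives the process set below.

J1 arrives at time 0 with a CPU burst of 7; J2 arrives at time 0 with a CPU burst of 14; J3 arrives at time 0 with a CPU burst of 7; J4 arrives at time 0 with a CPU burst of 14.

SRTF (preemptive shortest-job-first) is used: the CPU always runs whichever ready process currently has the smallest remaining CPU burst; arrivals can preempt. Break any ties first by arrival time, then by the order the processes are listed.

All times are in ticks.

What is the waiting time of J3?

Schedule: | J1 0-7 | J3 7-14 | J2 14-28 | J4 28-42 |
Completion: J1=7  J2=28  J3=14  J4=42
Turnaround (C−A): J1=7  J2=28  J3=14  J4=42
Waiting(J3) = turnaround − burst = 14 − 7 = 7

7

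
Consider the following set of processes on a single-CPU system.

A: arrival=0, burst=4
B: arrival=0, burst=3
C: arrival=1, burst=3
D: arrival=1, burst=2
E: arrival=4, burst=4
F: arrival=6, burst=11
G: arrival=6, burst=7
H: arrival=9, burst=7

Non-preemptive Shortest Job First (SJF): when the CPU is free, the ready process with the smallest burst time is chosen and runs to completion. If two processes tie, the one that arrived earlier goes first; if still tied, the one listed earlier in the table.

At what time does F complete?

41

Timeline: | B 0-3 | D 3-5 | C 5-8 | A 8-12 | E 12-16 | G 16-23 | H 23-30 | F 30-41 |
Completion: A=12  B=3  C=8  D=5  E=16  F=41  G=23  H=30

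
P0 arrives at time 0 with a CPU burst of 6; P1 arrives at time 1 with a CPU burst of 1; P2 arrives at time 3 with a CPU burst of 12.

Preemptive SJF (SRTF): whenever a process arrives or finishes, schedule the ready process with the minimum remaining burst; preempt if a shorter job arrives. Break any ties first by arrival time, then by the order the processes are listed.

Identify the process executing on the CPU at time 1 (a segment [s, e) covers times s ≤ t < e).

P1

Timeline: | P0 0-1 | P1 1-2 | P0 2-7 | P2 7-19 |
Completion: P0=7  P1=2  P2=19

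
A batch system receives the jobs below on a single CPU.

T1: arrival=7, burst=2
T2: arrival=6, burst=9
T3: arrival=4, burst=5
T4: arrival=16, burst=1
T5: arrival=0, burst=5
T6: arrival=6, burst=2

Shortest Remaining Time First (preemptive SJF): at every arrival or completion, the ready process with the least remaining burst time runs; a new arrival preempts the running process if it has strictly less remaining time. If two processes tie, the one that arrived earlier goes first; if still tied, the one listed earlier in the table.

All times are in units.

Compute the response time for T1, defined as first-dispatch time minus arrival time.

Gantt: | T5 0-5 | T3 5-6 | T6 6-8 | T1 8-10 | T3 10-14 | T2 14-16 | T4 16-17 | T2 17-24 |
Completion: T1=10  T2=24  T3=14  T4=17  T5=5  T6=8
Turnaround (C−A): T1=3  T2=18  T3=10  T4=1  T5=5  T6=2
Response(T1) = first start − arrival = 8 − 7 = 1

1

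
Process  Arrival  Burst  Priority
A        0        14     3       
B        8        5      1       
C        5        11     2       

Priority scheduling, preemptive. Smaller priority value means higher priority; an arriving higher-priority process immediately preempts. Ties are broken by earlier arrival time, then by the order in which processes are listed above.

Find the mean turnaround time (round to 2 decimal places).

17.00

Gantt: | A 0-5 | C 5-8 | B 8-13 | C 13-21 | A 21-30 |
Completion: A=30  B=13  C=21
Turnaround times: A=30, B=5, C=16
Average turnaround = (30+5+16) / 3 = 51/3 = 17.00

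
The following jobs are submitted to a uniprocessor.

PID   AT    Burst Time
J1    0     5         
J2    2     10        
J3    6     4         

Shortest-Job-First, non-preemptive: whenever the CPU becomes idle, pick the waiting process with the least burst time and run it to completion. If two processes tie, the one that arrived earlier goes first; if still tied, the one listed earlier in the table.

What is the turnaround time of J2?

13

Gantt: | J1 0-5 | J2 5-15 | J3 15-19 |
Completion: J1=5  J2=15  J3=19
Turnaround(J2) = completion − arrival = 15 − 2 = 13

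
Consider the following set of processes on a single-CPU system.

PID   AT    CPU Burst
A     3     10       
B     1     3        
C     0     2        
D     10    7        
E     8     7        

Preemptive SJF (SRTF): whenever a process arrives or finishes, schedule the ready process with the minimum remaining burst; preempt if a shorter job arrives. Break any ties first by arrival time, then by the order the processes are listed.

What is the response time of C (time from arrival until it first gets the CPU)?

Schedule: | C 0-2 | B 2-5 | A 5-15 | E 15-22 | D 22-29 |
Completion: A=15  B=5  C=2  D=29  E=22
Response(C) = first start − arrival = 0 − 0 = 0

0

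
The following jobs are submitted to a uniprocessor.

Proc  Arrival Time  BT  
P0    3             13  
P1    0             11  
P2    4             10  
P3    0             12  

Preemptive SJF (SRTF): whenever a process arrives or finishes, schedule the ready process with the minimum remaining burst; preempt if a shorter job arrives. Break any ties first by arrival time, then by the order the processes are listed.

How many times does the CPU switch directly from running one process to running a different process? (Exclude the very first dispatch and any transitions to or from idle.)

Timeline: | P1 0-11 | P2 11-21 | P3 21-33 | P0 33-46 |
Completion: P0=46  P1=11  P2=21  P3=33
Turnaround (C−A): P0=43  P1=11  P2=17  P3=33

3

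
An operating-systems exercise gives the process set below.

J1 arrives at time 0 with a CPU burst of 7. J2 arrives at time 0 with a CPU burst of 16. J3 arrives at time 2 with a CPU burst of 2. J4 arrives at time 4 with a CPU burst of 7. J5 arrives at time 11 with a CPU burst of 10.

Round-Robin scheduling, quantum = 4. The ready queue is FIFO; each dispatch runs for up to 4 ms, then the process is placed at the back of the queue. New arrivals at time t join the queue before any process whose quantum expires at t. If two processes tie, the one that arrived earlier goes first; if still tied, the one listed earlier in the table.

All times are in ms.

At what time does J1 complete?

Schedule: | J1 0-4 | J2 4-8 | J3 8-10 | J4 10-14 | J1 14-17 | J2 17-21 | J5 21-25 | J4 25-28 | J2 28-32 | J5 32-36 | J2 36-40 | J5 40-42 |
Completion: J1=17  J2=40  J3=10  J4=28  J5=42
Turnaround (C−A): J1=17  J2=40  J3=8  J4=24  J5=31

17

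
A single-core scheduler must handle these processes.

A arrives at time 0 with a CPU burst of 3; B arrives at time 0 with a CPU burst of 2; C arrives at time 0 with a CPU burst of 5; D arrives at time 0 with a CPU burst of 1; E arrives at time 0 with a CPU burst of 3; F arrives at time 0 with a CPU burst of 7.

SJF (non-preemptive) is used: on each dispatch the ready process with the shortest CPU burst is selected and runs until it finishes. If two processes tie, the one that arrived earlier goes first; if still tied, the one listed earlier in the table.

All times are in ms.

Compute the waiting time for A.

3

Schedule: | D 0-1 | B 1-3 | A 3-6 | E 6-9 | C 9-14 | F 14-21 |
Completion: A=6  B=3  C=14  D=1  E=9  F=21
Waiting(A) = turnaround − burst = 6 − 3 = 3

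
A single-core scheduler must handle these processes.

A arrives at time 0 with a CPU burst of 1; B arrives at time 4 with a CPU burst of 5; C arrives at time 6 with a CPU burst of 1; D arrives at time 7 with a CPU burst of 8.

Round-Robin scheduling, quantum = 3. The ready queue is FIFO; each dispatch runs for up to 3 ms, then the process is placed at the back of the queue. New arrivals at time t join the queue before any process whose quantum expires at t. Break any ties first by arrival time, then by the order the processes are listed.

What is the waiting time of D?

3

Timeline: | A 0-1 | idle 1-4 | B 4-7 | C 7-8 | D 8-11 | B 11-13 | D 13-18 |
Completion: A=1  B=13  C=8  D=18
Waiting(D) = turnaround − burst = 11 − 8 = 3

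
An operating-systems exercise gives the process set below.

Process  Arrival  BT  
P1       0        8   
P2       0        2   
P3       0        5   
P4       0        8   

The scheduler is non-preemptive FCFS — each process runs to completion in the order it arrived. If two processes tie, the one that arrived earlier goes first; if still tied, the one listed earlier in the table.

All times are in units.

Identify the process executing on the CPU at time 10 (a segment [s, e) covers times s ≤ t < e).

Gantt: | P1 0-8 | P2 8-10 | P3 10-15 | P4 15-23 |
Completion: P1=8  P2=10  P3=15  P4=23

P3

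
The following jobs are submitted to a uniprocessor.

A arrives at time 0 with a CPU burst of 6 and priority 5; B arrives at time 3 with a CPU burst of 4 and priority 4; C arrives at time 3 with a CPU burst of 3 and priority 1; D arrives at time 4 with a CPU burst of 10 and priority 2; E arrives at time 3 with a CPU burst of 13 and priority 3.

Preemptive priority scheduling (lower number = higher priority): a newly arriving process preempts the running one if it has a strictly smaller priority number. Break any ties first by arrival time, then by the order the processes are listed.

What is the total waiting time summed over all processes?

71

Schedule: | A 0-3 | C 3-6 | D 6-16 | E 16-29 | B 29-33 | A 33-36 |
Completion: A=36  B=33  C=6  D=16  E=29
Turnaround (C−A): A=36  B=30  C=3  D=12  E=26
Waiting = turnaround − burst: A=30, B=26, C=0, D=2, E=13
Total waiting = 30 + 26 + 0 + 2 + 13 = 71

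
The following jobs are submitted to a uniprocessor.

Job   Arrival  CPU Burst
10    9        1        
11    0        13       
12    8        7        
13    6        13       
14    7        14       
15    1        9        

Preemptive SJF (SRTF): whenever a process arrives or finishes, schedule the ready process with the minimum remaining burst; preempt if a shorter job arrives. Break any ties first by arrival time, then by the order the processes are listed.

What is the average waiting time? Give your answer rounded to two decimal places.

13.50

Gantt: | 11 0-1 | 15 1-10 | 10 10-11 | 12 11-18 | 11 18-30 | 13 30-43 | 14 43-57 |
Completion: 10=11  11=30  12=18  13=43  14=57  15=10
Turnaround (C−A): 10=2  11=30  12=10  13=37  14=50  15=9
Waiting times: 10=1, 11=17, 12=3, 13=24, 14=36, 15=0
Average waiting = (1+17+3+24+36+0) / 6 = 81/6 = 13.50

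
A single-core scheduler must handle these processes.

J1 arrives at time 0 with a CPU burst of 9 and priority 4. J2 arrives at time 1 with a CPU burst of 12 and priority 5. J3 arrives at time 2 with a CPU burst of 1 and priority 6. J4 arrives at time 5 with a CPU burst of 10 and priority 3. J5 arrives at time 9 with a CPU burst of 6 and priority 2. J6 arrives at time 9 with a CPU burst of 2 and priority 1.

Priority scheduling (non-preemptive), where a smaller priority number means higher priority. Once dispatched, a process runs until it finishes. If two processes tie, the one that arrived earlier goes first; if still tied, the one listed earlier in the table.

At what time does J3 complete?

Gantt: | J1 0-9 | J6 9-11 | J5 11-17 | J4 17-27 | J2 27-39 | J3 39-40 |
Completion: J1=9  J2=39  J3=40  J4=27  J5=17  J6=11

40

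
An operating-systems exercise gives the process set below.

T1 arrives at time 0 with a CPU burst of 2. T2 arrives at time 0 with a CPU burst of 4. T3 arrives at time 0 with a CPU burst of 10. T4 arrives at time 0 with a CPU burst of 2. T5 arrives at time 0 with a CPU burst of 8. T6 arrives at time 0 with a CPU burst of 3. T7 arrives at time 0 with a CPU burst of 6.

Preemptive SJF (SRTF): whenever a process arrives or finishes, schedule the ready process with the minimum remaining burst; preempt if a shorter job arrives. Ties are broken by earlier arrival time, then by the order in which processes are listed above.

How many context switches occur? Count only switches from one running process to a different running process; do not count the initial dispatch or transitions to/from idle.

Gantt: | T1 0-2 | T4 2-4 | T6 4-7 | T2 7-11 | T7 11-17 | T5 17-25 | T3 25-35 |
Completion: T1=2  T2=11  T3=35  T4=4  T5=25  T6=7  T7=17
Turnaround (C−A): T1=2  T2=11  T3=35  T4=4  T5=25  T6=7  T7=17

6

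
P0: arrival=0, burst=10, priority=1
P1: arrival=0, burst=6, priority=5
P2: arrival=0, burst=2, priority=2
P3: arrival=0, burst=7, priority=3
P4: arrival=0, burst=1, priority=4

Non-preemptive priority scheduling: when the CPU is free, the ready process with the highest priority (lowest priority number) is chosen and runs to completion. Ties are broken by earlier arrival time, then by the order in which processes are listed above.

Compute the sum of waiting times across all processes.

Gantt: | P0 0-10 | P2 10-12 | P3 12-19 | P4 19-20 | P1 20-26 |
Completion: P0=10  P1=26  P2=12  P3=19  P4=20
Turnaround (C−A): P0=10  P1=26  P2=12  P3=19  P4=20
Waiting = turnaround − burst: P0=0, P1=20, P2=10, P3=12, P4=19
Total waiting = 0 + 20 + 10 + 12 + 19 = 61

61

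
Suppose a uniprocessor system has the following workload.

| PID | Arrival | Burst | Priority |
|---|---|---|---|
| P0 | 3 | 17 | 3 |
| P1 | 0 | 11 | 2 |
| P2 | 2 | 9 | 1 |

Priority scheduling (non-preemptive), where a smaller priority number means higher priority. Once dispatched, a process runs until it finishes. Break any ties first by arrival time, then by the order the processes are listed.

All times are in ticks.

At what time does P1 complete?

Schedule: | P1 0-11 | P2 11-20 | P0 20-37 |
Completion: P0=37  P1=11  P2=20

11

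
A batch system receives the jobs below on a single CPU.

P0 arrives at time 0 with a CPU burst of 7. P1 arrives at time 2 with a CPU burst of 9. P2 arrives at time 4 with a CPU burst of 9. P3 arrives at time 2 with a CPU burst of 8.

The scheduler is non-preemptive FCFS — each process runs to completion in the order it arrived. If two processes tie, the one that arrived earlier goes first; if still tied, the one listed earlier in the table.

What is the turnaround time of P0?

Timeline: | P0 0-7 | P1 7-16 | P3 16-24 | P2 24-33 |
Completion: P0=7  P1=16  P2=33  P3=24
Turnaround (C−A): P0=7  P1=14  P2=29  P3=22
Turnaround(P0) = completion − arrival = 7 − 0 = 7

7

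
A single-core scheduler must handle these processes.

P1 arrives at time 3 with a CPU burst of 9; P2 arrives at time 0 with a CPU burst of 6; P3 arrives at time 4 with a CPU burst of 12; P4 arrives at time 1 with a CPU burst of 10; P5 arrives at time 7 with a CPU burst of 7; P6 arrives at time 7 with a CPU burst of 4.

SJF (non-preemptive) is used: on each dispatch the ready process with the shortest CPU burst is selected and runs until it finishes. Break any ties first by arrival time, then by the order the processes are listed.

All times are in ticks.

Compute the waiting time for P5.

12

Schedule: | P2 0-6 | P1 6-15 | P6 15-19 | P5 19-26 | P4 26-36 | P3 36-48 |
Completion: P1=15  P2=6  P3=48  P4=36  P5=26  P6=19
Waiting(P5) = turnaround − burst = 19 − 7 = 12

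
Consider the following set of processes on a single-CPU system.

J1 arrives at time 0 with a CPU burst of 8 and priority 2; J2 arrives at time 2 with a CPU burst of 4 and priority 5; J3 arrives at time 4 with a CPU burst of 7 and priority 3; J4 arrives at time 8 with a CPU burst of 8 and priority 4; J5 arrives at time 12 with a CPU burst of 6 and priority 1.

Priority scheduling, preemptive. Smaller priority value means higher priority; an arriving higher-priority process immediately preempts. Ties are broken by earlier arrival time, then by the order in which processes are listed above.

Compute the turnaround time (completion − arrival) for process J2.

31

Gantt: | J1 0-8 | J3 8-12 | J5 12-18 | J3 18-21 | J4 21-29 | J2 29-33 |
Completion: J1=8  J2=33  J3=21  J4=29  J5=18
Turnaround (C−A): J1=8  J2=31  J3=17  J4=21  J5=6
Turnaround(J2) = completion − arrival = 33 − 2 = 31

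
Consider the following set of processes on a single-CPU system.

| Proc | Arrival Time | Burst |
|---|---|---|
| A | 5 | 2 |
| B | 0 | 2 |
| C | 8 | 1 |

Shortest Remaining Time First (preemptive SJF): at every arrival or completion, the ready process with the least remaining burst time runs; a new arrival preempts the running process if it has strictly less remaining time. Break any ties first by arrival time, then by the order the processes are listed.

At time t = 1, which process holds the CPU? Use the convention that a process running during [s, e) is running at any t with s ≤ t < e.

Timeline: | B 0-2 | idle 2-5 | A 5-7 | idle 7-8 | C 8-9 |
Completion: A=7  B=2  C=9

B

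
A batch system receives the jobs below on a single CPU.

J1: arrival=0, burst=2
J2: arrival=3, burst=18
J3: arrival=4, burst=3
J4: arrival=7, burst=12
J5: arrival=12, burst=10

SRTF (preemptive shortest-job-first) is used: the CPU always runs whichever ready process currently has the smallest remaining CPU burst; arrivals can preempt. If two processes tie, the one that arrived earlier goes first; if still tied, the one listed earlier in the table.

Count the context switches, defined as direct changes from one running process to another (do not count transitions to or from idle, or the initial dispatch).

Timeline: | J1 0-2 | idle 2-3 | J2 3-4 | J3 4-7 | J4 7-19 | J5 19-29 | J2 29-46 |
Completion: J1=2  J2=46  J3=7  J4=19  J5=29

4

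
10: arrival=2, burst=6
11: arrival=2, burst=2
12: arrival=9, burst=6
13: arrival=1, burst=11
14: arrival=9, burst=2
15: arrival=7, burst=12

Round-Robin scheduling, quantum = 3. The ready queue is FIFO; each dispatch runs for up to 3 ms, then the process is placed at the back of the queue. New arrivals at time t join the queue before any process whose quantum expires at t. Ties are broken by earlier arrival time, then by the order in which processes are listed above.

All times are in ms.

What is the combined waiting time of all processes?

Schedule: | idle 0-1 | 13 1-4 | 10 4-7 | 11 7-9 | 13 9-12 | 15 12-15 | 10 15-18 | 12 18-21 | 14 21-23 | 13 23-26 | 15 26-29 | 12 29-32 | 13 32-34 | 15 34-40 |
Completion: 10=18  11=9  12=32  13=34  14=23  15=40
Turnaround (C−A): 10=16  11=7  12=23  13=33  14=14  15=33
Waiting = turnaround − burst: 10=10, 11=5, 12=17, 13=22, 14=12, 15=21
Total waiting = 10 + 5 + 17 + 22 + 12 + 21 = 87

87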